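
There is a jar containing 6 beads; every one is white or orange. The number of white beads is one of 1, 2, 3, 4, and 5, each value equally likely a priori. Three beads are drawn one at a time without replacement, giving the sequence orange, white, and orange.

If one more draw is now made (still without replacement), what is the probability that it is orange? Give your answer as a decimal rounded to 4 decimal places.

0.6000

Under each hypothesis, the probability of the observed sequence is: P(data | r = 1) = (5/6)(1/5)(4/4) = 1/6; P(data | r = 2) = (4/6)(2/5)(3/4) = 1/5; P(data | r = 3) = (3/6)(3/5)(2/4) = 3/20; P(data | r = 4) = (2/6)(4/5)(1/4) = 1/15; P(data | r = 5) = (1/6)(5/5)(0/4) = 0.
Multiplying each by its prior: 1/5 · 1/6 = 1/30, 1/5 · 1/5 = 1/25, 1/5 · 3/20 = 3/100, 1/5 · 1/15 = 1/75, 1/5 · 0 = 0; with total 7/60.
The posterior is then P(r = 1 | data) = 2/7, P(r = 2 | data) = 12/35, P(r = 3 | data) = 9/35, P(r = 4 | data) = 4/35, P(r = 5 | data) = 0.
The predictive probability is P(orange next | data) = (1)(2/7) + (2/3)(12/35) + (1/3)(9/35) + (0)(4/35) = 3/5.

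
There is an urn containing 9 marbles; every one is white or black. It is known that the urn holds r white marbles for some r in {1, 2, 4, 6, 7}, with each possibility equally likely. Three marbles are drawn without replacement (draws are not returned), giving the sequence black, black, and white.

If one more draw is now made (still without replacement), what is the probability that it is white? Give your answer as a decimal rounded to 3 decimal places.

0.363

The likelihood of the observed sequence under each hypothesis: P(data | r = 1) = (8/9)(7/8)(1/7) = 1/9; P(data | r = 2) = (7/9)(6/8)(2/7) = 1/6; P(data | r = 4) = (5/9)(4/8)(4/7) = 10/63; P(data | r = 6) = (3/9)(2/8)(6/7) = 1/14; P(data | r = 7) = (2/9)(1/8)(7/7) = 1/36.
Weighting by the prior gives 1/5 · 1/9 = 1/45, 1/5 · 1/6 = 1/30, 1/5 · 10/63 = 2/63, 1/5 · 1/14 = 1/70, 1/5 · 1/36 = 1/180; these sum to 3/28.
The posterior is then P(r = 1 | data) = 28/135, P(r = 2 | data) = 14/45, P(r = 4 | data) = 8/27, P(r = 6 | data) = 2/15, P(r = 7 | data) = 7/135.
Averaging over the posterior, P(white next | data) = (0)(28/135) + (1/6)(14/45) + (1/2)(8/27) + (5/6)(2/15) + (1)(7/135) = 49/135.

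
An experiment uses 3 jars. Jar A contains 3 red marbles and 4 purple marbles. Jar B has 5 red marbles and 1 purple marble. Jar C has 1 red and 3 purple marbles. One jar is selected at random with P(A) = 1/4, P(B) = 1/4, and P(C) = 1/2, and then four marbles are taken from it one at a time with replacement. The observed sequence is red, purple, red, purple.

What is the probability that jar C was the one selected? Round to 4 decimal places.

Under each hypothesis, the probability of the observed sequence is: P(data | jar A) = (3/7)(4/7)(3/7)(4/7) = 0.059975; P(data | jar B) = (5/6)(1/6)(5/6)(1/6) = 0.01929; P(data | jar C) = (1/4)(3/4)(1/4)(3/4) = 0.035156.
Weighting by the prior gives 1/4 · 0.059975 = 0.014994, 1/4 · 0.01929 = 0.0048225, 1/2 · 0.035156 = 0.017578; with total 0.037394.
Hence P(jar C | data) = (0.017578) / (0.037394) = 0.47007.

0.4701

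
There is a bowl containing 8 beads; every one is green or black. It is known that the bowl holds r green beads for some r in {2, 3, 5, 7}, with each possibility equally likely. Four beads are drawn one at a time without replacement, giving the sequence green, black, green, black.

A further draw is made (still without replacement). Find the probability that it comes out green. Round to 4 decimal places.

The likelihood of the observed sequence under each hypothesis: P(data | r = 2) = (2/8)(6/7)(1/6)(5/5) = 1/28; P(data | r = 3) = (3/8)(5/7)(2/6)(4/5) = 1/14; P(data | r = 5) = (5/8)(3/7)(4/6)(2/5) = 1/14; P(data | r = 7) = (7/8)(1/7)(6/6)(0/5) = 0.
Weighting by the prior gives 1/4 · 1/28 = 1/112, 1/4 · 1/14 = 1/56, 1/4 · 1/14 = 1/56, 1/4 · 0 = 0; with total 5/112.
Normalising, the posterior is P(r = 2 | data) = 1/5, P(r = 3 | data) = 2/5, P(r = 5 | data) = 2/5, P(r = 7 | data) = 0.
The predictive probability is P(green next | data) = (0)(1/5) + (1/4)(2/5) + (3/4)(2/5) = 2/5.

0.4000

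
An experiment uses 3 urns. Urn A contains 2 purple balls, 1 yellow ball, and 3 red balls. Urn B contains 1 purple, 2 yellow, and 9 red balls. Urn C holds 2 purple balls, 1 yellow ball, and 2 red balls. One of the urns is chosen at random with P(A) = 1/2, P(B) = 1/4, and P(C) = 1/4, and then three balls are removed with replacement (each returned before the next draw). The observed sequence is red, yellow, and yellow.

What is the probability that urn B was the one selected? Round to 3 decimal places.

0.322

For each hypothesis, P(data | H) works out to: P(data | urn A) = (3/6)(1/6)(1/6) = 0.013889; P(data | urn B) = (9/12)(2/12)(2/12) = 0.020833; P(data | urn C) = (2/5)(1/5)(1/5) = 0.016.
The prior-weighted likelihoods are 1/2 · 0.013889 = 0.0069444, 1/4 · 0.020833 = 0.0052083, 1/4 · 0.016 = 0.004; with total 0.016153.
Therefore the posterior P(urn B | data) = (0.0052083) / (0.016153) = 0.32244.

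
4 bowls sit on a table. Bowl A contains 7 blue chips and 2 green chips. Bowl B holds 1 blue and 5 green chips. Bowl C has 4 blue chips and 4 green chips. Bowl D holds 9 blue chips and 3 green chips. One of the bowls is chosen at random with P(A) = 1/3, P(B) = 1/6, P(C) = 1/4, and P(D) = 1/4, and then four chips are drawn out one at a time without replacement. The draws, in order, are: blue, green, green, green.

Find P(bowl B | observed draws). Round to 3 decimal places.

0.643

Under each hypothesis, the probability of the observed sequence is: P(data | bowl A) = (7/9)(2/8)(1/7)(0/6) = 0; P(data | bowl B) = (1/6)(5/5)(4/4)(3/3) = 0.16667; P(data | bowl C) = (4/8)(4/7)(3/6)(2/5) = 0.057143; P(data | bowl D) = (9/12)(3/11)(2/10)(1/9) = 0.0045455.
Multiplying each by its prior: 1/3 · 0 = 0, 1/6 · 0.16667 = 0.027778, 1/4 · 0.057143 = 0.014286, 1/4 · 0.0045455 = 0.0011364; summing to 0.0432.
So P(bowl B | data) = (0.027778) / (0.0432) = 0.64301.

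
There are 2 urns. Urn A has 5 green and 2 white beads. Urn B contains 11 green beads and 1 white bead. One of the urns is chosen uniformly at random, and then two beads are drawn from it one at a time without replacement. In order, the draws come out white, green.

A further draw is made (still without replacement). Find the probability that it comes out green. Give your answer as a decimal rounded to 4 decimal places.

0.8519

For each hypothesis, P(data | H) works out to: P(data | urn A) = (2/7)(5/6) = 5/21; P(data | urn B) = (1/12)(11/11) = 1/12.
Multiplying each by its prior: 1/2 · 5/21 = 5/42, 1/2 · 1/12 = 1/24; with total 9/56.
Normalising, the posterior is P(urn A | data) = 20/27, P(urn B | data) = 7/27.
Averaging over the posterior, P(green next | data) = (4/5)(20/27) + (1)(7/27) = 23/27.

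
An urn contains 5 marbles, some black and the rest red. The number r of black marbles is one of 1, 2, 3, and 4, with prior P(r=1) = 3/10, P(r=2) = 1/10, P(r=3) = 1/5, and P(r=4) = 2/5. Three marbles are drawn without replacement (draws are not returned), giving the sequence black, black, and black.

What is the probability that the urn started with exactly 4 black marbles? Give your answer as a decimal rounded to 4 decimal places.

The likelihood of the observed sequence under each hypothesis: P(data | r = 1) = (1/5)(0/4) = 0; P(data | r = 2) = (2/5)(1/4)(0/3) = 0; P(data | r = 3) = (3/5)(2/4)(1/3) = 1/10; P(data | r = 4) = (4/5)(3/4)(2/3) = 2/5.
Weighting by the prior gives 3/10 · 0 = 0, 1/10 · 0 = 0, 1/5 · 1/10 = 1/50, 2/5 · 2/5 = 4/25; summing to 9/50.
Hence P(r = 4 | data) = (4/25) / (9/50) = 8/9.

0.8889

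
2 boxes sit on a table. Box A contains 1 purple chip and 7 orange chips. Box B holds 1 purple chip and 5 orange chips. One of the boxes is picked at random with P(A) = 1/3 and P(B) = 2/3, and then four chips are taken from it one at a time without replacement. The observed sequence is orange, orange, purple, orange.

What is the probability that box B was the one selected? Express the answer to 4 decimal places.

Compute the likelihood of the observed sequence for each case: P(data | box A) = (7/8)(6/7)(1/6)(5/5) = 1/8; P(data | box B) = (5/6)(4/5)(1/4)(3/3) = 1/6.
Weighting by the prior gives 1/3 · 1/8 = 1/24, 2/3 · 1/6 = 1/9; these sum to 11/72.
By Bayes' rule, P(box B | data) = (1/9) / (11/72) = 8/11.

0.7273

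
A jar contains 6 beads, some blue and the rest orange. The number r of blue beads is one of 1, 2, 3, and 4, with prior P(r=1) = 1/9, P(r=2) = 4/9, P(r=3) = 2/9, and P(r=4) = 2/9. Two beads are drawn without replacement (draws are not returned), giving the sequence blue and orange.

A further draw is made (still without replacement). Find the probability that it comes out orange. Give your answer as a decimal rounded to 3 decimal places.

The likelihood of the observed sequence under each hypothesis: P(data | r = 1) = (1/6)(5/5) = 1/6; P(data | r = 2) = (2/6)(4/5) = 4/15; P(data | r = 3) = (3/6)(3/5) = 3/10; P(data | r = 4) = (4/6)(2/5) = 4/15.
Multiplying each by its prior: 1/9 · 1/6 = 1/54, 4/9 · 4/15 = 16/135, 2/9 · 3/10 = 1/15, 2/9 · 4/15 = 8/135; these sum to 71/270.
Normalising, the posterior is P(r = 1 | data) = 5/71, P(r = 2 | data) = 32/71, P(r = 3 | data) = 18/71, P(r = 4 | data) = 16/71.
So P(orange next | data) = Σ P(orange next | H) P(H | data) = (1)(5/71) + (3/4)(32/71) + (1/2)(18/71) + (1/4)(16/71) = 42/71.

0.592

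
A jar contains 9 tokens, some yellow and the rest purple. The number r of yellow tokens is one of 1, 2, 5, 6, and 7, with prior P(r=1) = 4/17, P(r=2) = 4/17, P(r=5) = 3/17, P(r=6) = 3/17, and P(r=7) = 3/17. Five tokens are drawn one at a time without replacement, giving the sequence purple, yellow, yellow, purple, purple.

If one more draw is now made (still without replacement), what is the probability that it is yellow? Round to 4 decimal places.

0.4426

Compute the likelihood of the observed sequence for each case: P(data | r = 1) = (8/9)(1/8)(0/7) = 0; P(data | r = 2) = (7/9)(2/8)(1/7)(6/6)(5/5) = 0.027778; P(data | r = 5) = (4/9)(5/8)(4/7)(3/6)(2/5) = 0.031746; P(data | r = 6) = (3/9)(6/8)(5/7)(2/6)(1/5) = 0.011905; P(data | r = 7) = (2/9)(7/8)(6/7)(1/6)(0/5) = 0.
The prior-weighted likelihoods are 4/17 · 0 = 0, 4/17 · 0.027778 = 0.0065359, 3/17 · 0.031746 = 0.0056022, 3/17 · 0.011905 = 0.0021008, 3/17 · 0 = 0; these sum to 0.014239.
Normalising, the posterior is P(r = 1 | data) = 0, P(r = 2 | data) = 0.45902, P(r = 5 | data) = 0.39344, P(r = 6 | data) = 0.14754, P(r = 7 | data) = 0.
Averaging over the posterior, P(yellow next | data) = (0)(0.45902) + (3/4)(0.39344) + (1)(0.14754) = 0.44262.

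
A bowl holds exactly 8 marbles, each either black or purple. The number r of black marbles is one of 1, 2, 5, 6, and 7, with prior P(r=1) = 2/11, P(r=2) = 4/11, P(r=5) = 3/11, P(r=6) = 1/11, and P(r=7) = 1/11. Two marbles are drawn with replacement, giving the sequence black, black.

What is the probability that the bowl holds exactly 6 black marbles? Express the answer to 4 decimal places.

Under each hypothesis, the probability of the observed sequence is: P(data | r = 1) = (1/8)(1/8) = 1/64; P(data | r = 2) = (2/8)(2/8) = 1/16; P(data | r = 5) = (5/8)(5/8) = 25/64; P(data | r = 6) = (6/8)(6/8) = 9/16; P(data | r = 7) = (7/8)(7/8) = 49/64.
Multiplying each by its prior: 2/11 · 1/64 = 1/352, 4/11 · 1/16 = 1/44, 3/11 · 25/64 = 75/704, 1/11 · 9/16 = 9/176, 1/11 · 49/64 = 49/704; summing to 89/352.
Hence P(r = 6 | data) = (9/176) / (89/352) = 18/89.

0.2022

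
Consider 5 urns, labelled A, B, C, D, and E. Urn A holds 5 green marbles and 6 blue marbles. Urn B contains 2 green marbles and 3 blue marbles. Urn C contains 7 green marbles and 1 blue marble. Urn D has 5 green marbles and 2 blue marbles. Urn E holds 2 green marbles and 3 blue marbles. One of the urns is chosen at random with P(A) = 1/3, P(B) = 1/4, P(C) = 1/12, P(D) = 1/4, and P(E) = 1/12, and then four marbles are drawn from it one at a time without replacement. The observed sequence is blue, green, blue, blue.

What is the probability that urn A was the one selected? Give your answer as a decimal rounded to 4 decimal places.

0.4310

For each hypothesis, P(data | H) works out to: P(data | urn A) = (6/11)(5/10)(5/9)(4/8) = 5/66; P(data | urn B) = (3/5)(2/4)(2/3)(1/2) = 1/10; P(data | urn C) = (1/8)(7/7)(0/6) = 0; P(data | urn D) = (2/7)(5/6)(1/5)(0/4) = 0; P(data | urn E) = (3/5)(2/4)(2/3)(1/2) = 1/10.
Weighting by the prior gives 1/3 · 5/66 = 5/198, 1/4 · 1/10 = 1/40, 1/12 · 0 = 0, 1/4 · 0 = 0, 1/12 · 1/10 = 1/120; with total 29/495.
So P(urn A | data) = (5/198) / (29/495) = 25/58.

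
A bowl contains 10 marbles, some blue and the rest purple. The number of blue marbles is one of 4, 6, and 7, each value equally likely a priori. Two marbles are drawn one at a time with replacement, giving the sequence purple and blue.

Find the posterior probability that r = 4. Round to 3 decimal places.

Under each hypothesis, the probability of the observed sequence is: P(data | r = 4) = (6/10)(4/10) = 6/25; P(data | r = 6) = (4/10)(6/10) = 6/25; P(data | r = 7) = (3/10)(7/10) = 21/100.
Weighting by the prior gives 1/3 · 6/25 = 2/25, 1/3 · 6/25 = 2/25, 1/3 · 21/100 = 7/100; with total 23/100.
So P(r = 4 | data) = (2/25) / (23/100) = 8/23.

0.348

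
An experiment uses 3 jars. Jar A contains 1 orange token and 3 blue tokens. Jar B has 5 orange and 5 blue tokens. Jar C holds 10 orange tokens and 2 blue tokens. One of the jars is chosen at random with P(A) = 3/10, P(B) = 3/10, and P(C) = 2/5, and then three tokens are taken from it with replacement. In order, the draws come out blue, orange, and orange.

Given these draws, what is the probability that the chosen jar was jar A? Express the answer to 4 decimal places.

For each hypothesis, P(data | H) works out to: P(data | jar A) = (3/4)(1/4)(1/4) = 0.046875; P(data | jar B) = (5/10)(5/10)(5/10) = 0.125; P(data | jar C) = (2/12)(10/12)(10/12) = 0.11574.
Multiplying each by its prior: 3/10 · 0.046875 = 0.014063, 3/10 · 0.125 = 0.0375, 2/5 · 0.11574 = 0.046296; with total 0.097859.
So P(jar A | data) = (0.014063) / (0.097859) = 0.1437.

0.1437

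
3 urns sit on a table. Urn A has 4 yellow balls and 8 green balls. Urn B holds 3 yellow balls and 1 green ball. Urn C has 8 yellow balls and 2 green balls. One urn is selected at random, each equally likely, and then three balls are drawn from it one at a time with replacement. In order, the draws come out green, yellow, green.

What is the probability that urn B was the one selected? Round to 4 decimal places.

0.2065

Under each hypothesis, the probability of the observed sequence is: P(data | urn A) = (8/12)(4/12)(8/12) = 0.14815; P(data | urn B) = (1/4)(3/4)(1/4) = 0.046875; P(data | urn C) = (2/10)(8/10)(2/10) = 0.032.
Weighting by the prior gives 1/3 · 0.14815 = 0.049383, 1/3 · 0.046875 = 0.015625, 1/3 · 0.032 = 0.010667; these sum to 0.075674.
By Bayes' rule, P(urn B | data) = (0.015625) / (0.075674) = 0.20648.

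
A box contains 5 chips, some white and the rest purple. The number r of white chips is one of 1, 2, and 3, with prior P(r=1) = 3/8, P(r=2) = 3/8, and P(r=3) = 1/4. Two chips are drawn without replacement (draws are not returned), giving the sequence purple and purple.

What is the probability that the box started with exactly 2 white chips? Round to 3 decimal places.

The likelihood of the observed sequence under each hypothesis: P(data | r = 1) = (4/5)(3/4) = 3/5; P(data | r = 2) = (3/5)(2/4) = 3/10; P(data | r = 3) = (2/5)(1/4) = 1/10.
Multiplying each by its prior: 3/8 · 3/5 = 9/40, 3/8 · 3/10 = 9/80, 1/4 · 1/10 = 1/40; these sum to 29/80.
Hence P(r = 2 | data) = (9/80) / (29/80) = 9/29.

0.310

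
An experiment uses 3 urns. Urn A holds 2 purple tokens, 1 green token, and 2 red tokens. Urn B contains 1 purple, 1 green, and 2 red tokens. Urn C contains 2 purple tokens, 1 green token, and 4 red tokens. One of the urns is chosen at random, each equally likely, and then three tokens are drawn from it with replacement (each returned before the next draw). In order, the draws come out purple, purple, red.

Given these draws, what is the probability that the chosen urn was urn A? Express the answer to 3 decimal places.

0.451

For each hypothesis, P(data | H) works out to: P(data | urn A) = (2/5)(2/5)(2/5) = 0.064; P(data | urn B) = (1/4)(1/4)(2/4) = 0.03125; P(data | urn C) = (2/7)(2/7)(4/7) = 0.046647.
Weighting by the prior gives 1/3 · 0.064 = 0.021333, 1/3 · 0.03125 = 0.010417, 1/3 · 0.046647 = 0.015549; summing to 0.047299.
Hence P(urn A | data) = (0.021333) / (0.047299) = 0.45103.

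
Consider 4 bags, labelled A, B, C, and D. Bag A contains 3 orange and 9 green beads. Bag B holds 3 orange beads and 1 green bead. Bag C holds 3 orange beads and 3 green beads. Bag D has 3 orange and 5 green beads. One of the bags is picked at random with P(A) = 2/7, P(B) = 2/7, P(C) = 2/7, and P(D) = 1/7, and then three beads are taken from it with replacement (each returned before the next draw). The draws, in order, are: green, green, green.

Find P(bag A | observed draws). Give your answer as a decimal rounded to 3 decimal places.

For each hypothesis, P(data | H) works out to: P(data | bag A) = (9/12)(9/12)(9/12) = 0.42188; P(data | bag B) = (1/4)(1/4)(1/4) = 0.015625; P(data | bag C) = (3/6)(3/6)(3/6) = 0.125; P(data | bag D) = (5/8)(5/8)(5/8) = 0.24414.
The prior-weighted likelihoods are 2/7 · 0.42188 = 0.12054, 2/7 · 0.015625 = 0.0044643, 2/7 · 0.125 = 0.035714, 1/7 · 0.24414 = 0.034877; summing to 0.19559.
Therefore the posterior P(bag A | data) = (0.12054) / (0.19559) = 0.61626.

0.616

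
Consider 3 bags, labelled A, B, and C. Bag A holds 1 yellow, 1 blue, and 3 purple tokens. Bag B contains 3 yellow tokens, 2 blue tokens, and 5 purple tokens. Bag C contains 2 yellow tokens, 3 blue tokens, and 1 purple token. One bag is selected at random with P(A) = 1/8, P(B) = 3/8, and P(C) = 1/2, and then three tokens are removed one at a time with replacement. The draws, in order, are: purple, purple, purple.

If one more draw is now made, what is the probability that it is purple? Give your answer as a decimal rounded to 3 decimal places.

0.525

The likelihood of the observed sequence under each hypothesis: P(data | bag A) = (3/5)(3/5)(3/5) = 0.216; P(data | bag B) = (5/10)(5/10)(5/10) = 0.125; P(data | bag C) = (1/6)(1/6)(1/6) = 0.0046296.
Multiplying each by its prior: 1/8 · 0.216 = 0.027, 3/8 · 0.125 = 0.046875, 1/2 · 0.0046296 = 0.0023148; with total 0.07619.
Normalising, the posterior is P(bag A | data) = 0.35438, P(bag B | data) = 0.61524, P(bag C | data) = 0.030382.
So P(purple next | data) = Σ P(purple next | H) P(H | data) = (3/5)(0.35438) + (1/2)(0.61524) + (1/6)(0.030382) = 0.52531.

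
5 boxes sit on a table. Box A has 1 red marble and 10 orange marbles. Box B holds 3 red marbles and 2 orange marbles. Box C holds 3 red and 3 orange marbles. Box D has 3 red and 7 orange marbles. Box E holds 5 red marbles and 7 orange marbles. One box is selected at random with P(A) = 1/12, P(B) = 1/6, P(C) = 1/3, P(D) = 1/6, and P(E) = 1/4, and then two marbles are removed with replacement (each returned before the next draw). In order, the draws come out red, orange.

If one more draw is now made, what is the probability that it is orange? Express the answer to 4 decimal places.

0.5481

Compute the likelihood of the observed sequence for each case: P(data | box A) = (1/11)(10/11) = 0.082645; P(data | box B) = (3/5)(2/5) = 0.24; P(data | box C) = (3/6)(3/6) = 0.25; P(data | box D) = (3/10)(7/10) = 0.21; P(data | box E) = (5/12)(7/12) = 0.24306.
Multiplying each by its prior: 1/12 · 0.082645 = 0.0068871, 1/6 · 0.24 = 0.04, 1/3 · 0.25 = 0.083333, 1/6 · 0.21 = 0.035, 1/4 · 0.24306 = 0.060764; these sum to 0.22598.
Dividing through by the total gives posterior P(box A | data) = 0.030476, P(box B | data) = 0.177, P(box C | data) = 0.36876, P(box D | data) = 0.15488, P(box E | data) = 0.26889.
Averaging over the posterior, P(orange next | data) = (10/11)(0.030476) + (2/5)(0.177) + (1/2)(0.36876) + (7/10)(0.15488) + (7/12)(0.26889) = 0.54815.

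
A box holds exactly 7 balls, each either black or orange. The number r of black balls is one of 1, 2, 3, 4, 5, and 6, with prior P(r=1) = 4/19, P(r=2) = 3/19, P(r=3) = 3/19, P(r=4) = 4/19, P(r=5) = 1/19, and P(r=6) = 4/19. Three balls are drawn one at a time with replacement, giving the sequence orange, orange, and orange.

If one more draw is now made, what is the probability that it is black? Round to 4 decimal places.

0.2474

For each hypothesis, P(data | H) works out to: P(data | r = 1) = (6/7)(6/7)(6/7) = 0.62974; P(data | r = 2) = (5/7)(5/7)(5/7) = 0.36443; P(data | r = 3) = (4/7)(4/7)(4/7) = 0.18659; P(data | r = 4) = (3/7)(3/7)(3/7) = 0.078717; P(data | r = 5) = (2/7)(2/7)(2/7) = 0.023324; P(data | r = 6) = (1/7)(1/7)(1/7) = 0.0029155.
Weighting by the prior gives 4/19 · 0.62974 = 0.13258, 3/19 · 0.36443 = 0.057542, 3/19 · 0.18659 = 0.029461, 4/19 · 0.078717 = 0.016572, 1/19 · 0.023324 = 0.0012276, 4/19 · 0.0029155 = 0.00061378; these sum to 0.23799.
Dividing through by the total gives posterior P(r = 1 | data) = 0.55706, P(r = 2 | data) = 0.24178, P(r = 3 | data) = 0.12379, P(r = 4 | data) = 0.069632, P(r = 5 | data) = 0.005158, P(r = 6 | data) = 0.002579.
The predictive probability is P(black next | data) = (1/7)(0.55706) + (2/7)(0.24178) + (3/7)(0.12379) + (4/7)(0.069632) + (5/7)(0.005158) + (6/7)(0.002579) = 0.2474.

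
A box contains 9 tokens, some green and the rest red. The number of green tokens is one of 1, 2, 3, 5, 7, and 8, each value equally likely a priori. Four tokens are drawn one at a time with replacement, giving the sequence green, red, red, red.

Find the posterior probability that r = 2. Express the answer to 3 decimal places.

0.308

The likelihood of the observed sequence under each hypothesis: P(data | r = 1) = (1/9)(8/9)(8/9)(8/9) = 0.078037; P(data | r = 2) = (2/9)(7/9)(7/9)(7/9) = 0.10456; P(data | r = 3) = (3/9)(6/9)(6/9)(6/9) = 0.098765; P(data | r = 5) = (5/9)(4/9)(4/9)(4/9) = 0.048773; P(data | r = 7) = (7/9)(2/9)(2/9)(2/9) = 0.0085353; P(data | r = 8) = (8/9)(1/9)(1/9)(1/9) = 0.0012193.
The prior-weighted likelihoods are 1/6 · 0.078037 = 0.013006, 1/6 · 0.10456 = 0.017426, 1/6 · 0.098765 = 0.016461, 1/6 · 0.048773 = 0.0081288, 1/6 · 0.0085353 = 0.0014225, 1/6 · 0.0012193 = 0.00020322; with total 0.056648.
Therefore the posterior P(r = 2 | data) = (0.017426) / (0.056648) = 0.30762.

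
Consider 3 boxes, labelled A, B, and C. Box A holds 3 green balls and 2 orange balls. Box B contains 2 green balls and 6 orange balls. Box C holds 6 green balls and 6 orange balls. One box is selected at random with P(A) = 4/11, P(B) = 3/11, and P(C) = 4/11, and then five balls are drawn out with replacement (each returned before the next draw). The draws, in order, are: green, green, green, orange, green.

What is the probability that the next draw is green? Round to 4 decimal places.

The likelihood of the observed sequence under each hypothesis: P(data | box A) = (3/5)(3/5)(3/5)(2/5)(3/5) = 0.05184; P(data | box B) = (2/8)(2/8)(2/8)(6/8)(2/8) = 0.0029297; P(data | box C) = (6/12)(6/12)(6/12)(6/12)(6/12) = 0.03125.
Weighting by the prior gives 4/11 · 0.05184 = 0.018851, 3/11 · 0.0029297 = 0.00079901, 4/11 · 0.03125 = 0.011364; these sum to 0.031014.
Dividing through by the total gives posterior P(box A | data) = 0.60783, P(box B | data) = 0.025763, P(box C | data) = 0.36641.
So P(green next | data) = Σ P(green next | H) P(H | data) = (3/5)(0.60783) + (1/4)(0.025763) + (1/2)(0.36641) = 0.55434.

0.5543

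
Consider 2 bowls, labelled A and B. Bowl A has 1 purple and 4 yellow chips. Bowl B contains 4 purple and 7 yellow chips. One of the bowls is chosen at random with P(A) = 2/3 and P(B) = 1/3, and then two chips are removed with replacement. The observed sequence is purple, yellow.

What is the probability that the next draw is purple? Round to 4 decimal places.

The likelihood of the observed sequence under each hypothesis: P(data | bowl A) = (1/5)(4/5) = 0.16; P(data | bowl B) = (4/11)(7/11) = 0.2314.
Multiplying each by its prior: 2/3 · 0.16 = 0.10667, 1/3 · 0.2314 = 0.077135; summing to 0.1838.
The posterior is then P(bowl A | data) = 0.58034, P(bowl B | data) = 0.41966.
The predictive probability is P(purple next | data) = (1/5)(0.58034) + (4/11)(0.41966) = 0.26867.

0.2687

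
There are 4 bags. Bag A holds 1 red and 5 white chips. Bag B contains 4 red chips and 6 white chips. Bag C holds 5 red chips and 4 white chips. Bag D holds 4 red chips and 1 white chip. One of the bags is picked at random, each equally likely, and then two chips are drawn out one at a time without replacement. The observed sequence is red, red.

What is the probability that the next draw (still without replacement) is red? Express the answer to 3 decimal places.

0.546

The likelihood of the observed sequence under each hypothesis: P(data | bag A) = (1/6)(0/5) = 0; P(data | bag B) = (4/10)(3/9) = 2/15; P(data | bag C) = (5/9)(4/8) = 5/18; P(data | bag D) = (4/5)(3/4) = 3/5.
Multiplying each by its prior: 1/4 · 0 = 0, 1/4 · 2/15 = 1/30, 1/4 · 5/18 = 5/72, 1/4 · 3/5 = 3/20; with total 91/360.
Dividing through by the total gives posterior P(bag A | data) = 0, P(bag B | data) = 12/91, P(bag C | data) = 25/91, P(bag D | data) = 54/91.
So P(red next | data) = Σ P(red next | H) P(H | data) = (1/4)(12/91) + (3/7)(25/91) + (2/3)(54/91) = 348/637.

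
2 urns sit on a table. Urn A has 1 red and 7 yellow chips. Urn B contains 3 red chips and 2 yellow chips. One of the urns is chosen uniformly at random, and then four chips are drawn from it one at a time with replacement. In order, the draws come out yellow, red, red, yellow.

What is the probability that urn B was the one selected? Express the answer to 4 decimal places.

0.8280

For each hypothesis, P(data | H) works out to: P(data | urn A) = (7/8)(1/8)(1/8)(7/8) = 0.011963; P(data | urn B) = (2/5)(3/5)(3/5)(2/5) = 0.0576.
The prior-weighted likelihoods are 1/2 · 0.011963 = 0.0059814, 1/2 · 0.0576 = 0.0288; with total 0.034781.
By Bayes' rule, P(urn B | data) = (0.0288) / (0.034781) = 0.82803.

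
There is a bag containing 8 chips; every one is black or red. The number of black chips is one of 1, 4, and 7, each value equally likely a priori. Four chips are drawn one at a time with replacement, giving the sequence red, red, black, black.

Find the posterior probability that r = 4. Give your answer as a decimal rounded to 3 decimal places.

0.723

The likelihood of the observed sequence under each hypothesis: P(data | r = 1) = (7/8)(7/8)(1/8)(1/8) = 0.011963; P(data | r = 4) = (4/8)(4/8)(4/8)(4/8) = 0.0625; P(data | r = 7) = (1/8)(1/8)(7/8)(7/8) = 0.011963.
The prior-weighted likelihoods are 1/3 · 0.011963 = 0.0039876, 1/3 · 0.0625 = 0.020833, 1/3 · 0.011963 = 0.0039876; these sum to 0.028809.
By Bayes' rule, P(r = 4 | data) = (0.020833) / (0.028809) = 0.72316.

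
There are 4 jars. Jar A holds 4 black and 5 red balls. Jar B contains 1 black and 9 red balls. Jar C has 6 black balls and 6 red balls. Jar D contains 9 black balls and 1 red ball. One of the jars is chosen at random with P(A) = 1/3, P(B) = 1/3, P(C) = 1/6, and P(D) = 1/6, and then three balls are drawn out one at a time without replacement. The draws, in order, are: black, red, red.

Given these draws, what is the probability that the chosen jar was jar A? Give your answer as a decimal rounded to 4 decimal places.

0.4855

For each hypothesis, P(data | H) works out to: P(data | jar A) = (4/9)(5/8)(4/7) = 0.15873; P(data | jar B) = (1/10)(9/9)(8/8) = 0.1; P(data | jar C) = (6/12)(6/11)(5/10) = 0.13636; P(data | jar D) = (9/10)(1/9)(0/8) = 0.
The prior-weighted likelihoods are 1/3 · 0.15873 = 0.05291, 1/3 · 0.1 = 0.033333, 1/6 · 0.13636 = 0.022727, 1/6 · 0 = 0; these sum to 0.10897.
By Bayes' rule, P(jar A | data) = (0.05291) / (0.10897) = 0.48554.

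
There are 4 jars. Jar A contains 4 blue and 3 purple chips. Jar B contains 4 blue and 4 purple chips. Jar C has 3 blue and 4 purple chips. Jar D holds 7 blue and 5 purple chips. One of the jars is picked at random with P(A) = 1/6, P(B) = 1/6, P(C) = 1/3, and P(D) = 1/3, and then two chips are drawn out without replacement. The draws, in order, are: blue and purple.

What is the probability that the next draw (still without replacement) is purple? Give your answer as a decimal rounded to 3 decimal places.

Compute the likelihood of the observed sequence for each case: P(data | jar A) = (4/7)(3/6) = 0.28571; P(data | jar B) = (4/8)(4/7) = 0.28571; P(data | jar C) = (3/7)(4/6) = 0.28571; P(data | jar D) = (7/12)(5/11) = 0.26515.
The prior-weighted likelihoods are 1/6 · 0.28571 = 0.047619, 1/6 · 0.28571 = 0.047619, 1/3 · 0.28571 = 0.095238, 1/3 · 0.26515 = 0.088384; summing to 0.27886.
Normalising, the posterior is P(jar A | data) = 0.17076, P(jar B | data) = 0.17076, P(jar C | data) = 0.34153, P(jar D | data) = 0.31695.
So P(purple next | data) = Σ P(purple next | H) P(H | data) = (2/5)(0.17076) + (1/2)(0.17076) + (3/5)(0.34153) + (2/5)(0.31695) = 0.48538.

0.485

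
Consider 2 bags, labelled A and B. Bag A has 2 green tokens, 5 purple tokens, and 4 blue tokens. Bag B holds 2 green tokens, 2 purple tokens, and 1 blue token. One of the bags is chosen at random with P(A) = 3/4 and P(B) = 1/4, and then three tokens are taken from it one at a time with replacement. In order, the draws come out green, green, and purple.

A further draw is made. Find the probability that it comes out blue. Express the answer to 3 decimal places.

0.268

Compute the likelihood of the observed sequence for each case: P(data | bag A) = (2/11)(2/11)(5/11) = 0.015026; P(data | bag B) = (2/5)(2/5)(2/5) = 0.064.
Weighting by the prior gives 3/4 · 0.015026 = 0.01127, 1/4 · 0.064 = 0.016; summing to 0.02727.
Dividing through by the total gives posterior P(bag A | data) = 0.41327, P(bag B | data) = 0.58673.
Averaging over the posterior, P(blue next | data) = (4/11)(0.41327) + (1/5)(0.58673) = 0.26763.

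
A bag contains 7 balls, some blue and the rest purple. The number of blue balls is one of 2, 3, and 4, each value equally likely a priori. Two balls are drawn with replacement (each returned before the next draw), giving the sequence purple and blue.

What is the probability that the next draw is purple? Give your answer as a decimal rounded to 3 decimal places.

0.563

Compute the likelihood of the observed sequence for each case: P(data | r = 2) = (5/7)(2/7) = 10/49; P(data | r = 3) = (4/7)(3/7) = 12/49; P(data | r = 4) = (3/7)(4/7) = 12/49.
Multiplying each by its prior: 1/3 · 10/49 = 10/147, 1/3 · 12/49 = 4/49, 1/3 · 12/49 = 4/49; summing to 34/147.
Dividing through by the total gives posterior P(r = 2 | data) = 5/17, P(r = 3 | data) = 6/17, P(r = 4 | data) = 6/17.
Averaging over the posterior, P(purple next | data) = (5/7)(5/17) + (4/7)(6/17) + (3/7)(6/17) = 67/119.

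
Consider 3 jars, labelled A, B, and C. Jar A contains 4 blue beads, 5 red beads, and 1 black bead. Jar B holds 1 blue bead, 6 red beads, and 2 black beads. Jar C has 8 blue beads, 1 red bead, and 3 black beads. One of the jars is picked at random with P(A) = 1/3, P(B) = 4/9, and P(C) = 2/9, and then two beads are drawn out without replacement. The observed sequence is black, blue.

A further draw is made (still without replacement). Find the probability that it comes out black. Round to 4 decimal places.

The likelihood of the observed sequence under each hypothesis: P(data | jar A) = (1/10)(4/9) = 0.044444; P(data | jar B) = (2/9)(1/8) = 0.027778; P(data | jar C) = (3/12)(8/11) = 0.18182.
Multiplying each by its prior: 1/3 · 0.044444 = 0.014815, 4/9 · 0.027778 = 0.012346, 2/9 · 0.18182 = 0.040404; summing to 0.067565.
Dividing through by the total gives posterior P(jar A | data) = 0.21927, P(jar B | data) = 0.18272, P(jar C | data) = 0.59801.
So P(black next | data) = Σ P(black next | H) P(H | data) = (0)(0.21927) + (1/7)(0.18272) + (1/5)(0.59801) = 0.1457.

0.1457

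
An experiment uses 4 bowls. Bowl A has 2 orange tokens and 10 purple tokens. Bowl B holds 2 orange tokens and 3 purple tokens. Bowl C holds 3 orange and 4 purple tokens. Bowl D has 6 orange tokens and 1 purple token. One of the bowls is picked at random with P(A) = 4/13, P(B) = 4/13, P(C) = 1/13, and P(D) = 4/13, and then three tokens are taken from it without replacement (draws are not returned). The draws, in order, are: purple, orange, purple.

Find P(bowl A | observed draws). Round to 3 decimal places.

Compute the likelihood of the observed sequence for each case: P(data | bowl A) = (10/12)(2/11)(9/10) = 0.13636; P(data | bowl B) = (3/5)(2/4)(2/3) = 0.2; P(data | bowl C) = (4/7)(3/6)(3/5) = 0.17143; P(data | bowl D) = (1/7)(6/6)(0/5) = 0.
Weighting by the prior gives 4/13 · 0.13636 = 0.041958, 4/13 · 0.2 = 0.061538, 1/13 · 0.17143 = 0.013187, 4/13 · 0 = 0; summing to 0.11668.
By Bayes' rule, P(bowl A | data) = (0.041958) / (0.11668) = 0.35959.

0.360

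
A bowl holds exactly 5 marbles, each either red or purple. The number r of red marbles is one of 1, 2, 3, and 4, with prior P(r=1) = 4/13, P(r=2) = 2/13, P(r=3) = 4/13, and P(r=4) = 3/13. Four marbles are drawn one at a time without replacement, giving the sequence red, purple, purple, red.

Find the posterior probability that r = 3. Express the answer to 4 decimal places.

Compute the likelihood of the observed sequence for each case: P(data | r = 1) = (1/5)(4/4)(3/3)(0/2) = 0; P(data | r = 2) = (2/5)(3/4)(2/3)(1/2) = 1/10; P(data | r = 3) = (3/5)(2/4)(1/3)(2/2) = 1/10; P(data | r = 4) = (4/5)(1/4)(0/3) = 0.
Multiplying each by its prior: 4/13 · 0 = 0, 2/13 · 1/10 = 1/65, 4/13 · 1/10 = 2/65, 3/13 · 0 = 0; these sum to 3/65.
Hence P(r = 3 | data) = (2/65) / (3/65) = 2/3.

0.6667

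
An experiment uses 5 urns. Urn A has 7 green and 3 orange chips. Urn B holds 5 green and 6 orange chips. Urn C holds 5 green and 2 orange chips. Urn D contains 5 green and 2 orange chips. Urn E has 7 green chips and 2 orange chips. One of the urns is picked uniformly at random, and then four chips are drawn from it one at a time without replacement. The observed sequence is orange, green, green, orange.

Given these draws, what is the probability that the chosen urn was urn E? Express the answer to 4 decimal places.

Under each hypothesis, the probability of the observed sequence is: P(data | urn A) = (3/10)(7/9)(6/8)(2/7) = 0.05; P(data | urn B) = (6/11)(5/10)(4/9)(5/8) = 0.075758; P(data | urn C) = (2/7)(5/6)(4/5)(1/4) = 0.047619; P(data | urn D) = (2/7)(5/6)(4/5)(1/4) = 0.047619; P(data | urn E) = (2/9)(7/8)(6/7)(1/6) = 0.027778.
Weighting by the prior gives 1/5 · 0.05 = 0.01, 1/5 · 0.075758 = 0.015152, 1/5 · 0.047619 = 0.0095238, 1/5 · 0.047619 = 0.0095238, 1/5 · 0.027778 = 0.0055556; these sum to 0.049755.
Therefore the posterior P(urn E | data) = (0.0055556) / (0.049755) = 0.11166.

0.1117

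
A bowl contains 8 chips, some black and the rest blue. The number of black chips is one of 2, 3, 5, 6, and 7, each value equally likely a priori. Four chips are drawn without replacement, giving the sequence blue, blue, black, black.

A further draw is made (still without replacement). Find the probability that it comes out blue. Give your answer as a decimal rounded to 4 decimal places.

0.5000

The likelihood of the observed sequence under each hypothesis: P(data | r = 2) = (6/8)(5/7)(2/6)(1/5) = 1/28; P(data | r = 3) = (5/8)(4/7)(3/6)(2/5) = 1/14; P(data | r = 5) = (3/8)(2/7)(5/6)(4/5) = 1/14; P(data | r = 6) = (2/8)(1/7)(6/6)(5/5) = 1/28; P(data | r = 7) = (1/8)(0/7) = 0.
The prior-weighted likelihoods are 1/5 · 1/28 = 1/140, 1/5 · 1/14 = 1/70, 1/5 · 1/14 = 1/70, 1/5 · 1/28 = 1/140, 1/5 · 0 = 0; with total 3/70.
Normalising, the posterior is P(r = 2 | data) = 1/6, P(r = 3 | data) = 1/3, P(r = 5 | data) = 1/3, P(r = 6 | data) = 1/6, P(r = 7 | data) = 0.
The predictive probability is P(blue next | data) = (1)(1/6) + (3/4)(1/3) + (1/4)(1/3) + (0)(1/6) = 1/2.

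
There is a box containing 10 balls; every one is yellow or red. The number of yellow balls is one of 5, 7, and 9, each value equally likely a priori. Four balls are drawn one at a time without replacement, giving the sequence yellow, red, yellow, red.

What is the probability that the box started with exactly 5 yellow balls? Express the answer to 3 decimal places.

0.613

The likelihood of the observed sequence under each hypothesis: P(data | r = 5) = (5/10)(5/9)(4/8)(4/7) = 0.079365; P(data | r = 7) = (7/10)(3/9)(6/8)(2/7) = 0.05; P(data | r = 9) = (9/10)(1/9)(8/8)(0/7) = 0.
The prior-weighted likelihoods are 1/3 · 0.079365 = 0.026455, 1/3 · 0.05 = 0.016667, 1/3 · 0 = 0; these sum to 0.043122.
Hence P(r = 5 | data) = (0.026455) / (0.043122) = 0.6135.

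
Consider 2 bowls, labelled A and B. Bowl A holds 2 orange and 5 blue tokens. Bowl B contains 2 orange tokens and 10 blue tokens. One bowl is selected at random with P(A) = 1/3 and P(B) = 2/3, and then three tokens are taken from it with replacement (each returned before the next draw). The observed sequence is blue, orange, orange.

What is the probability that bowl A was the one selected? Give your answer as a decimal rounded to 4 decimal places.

Under each hypothesis, the probability of the observed sequence is: P(data | bowl A) = (5/7)(2/7)(2/7) = 0.058309; P(data | bowl B) = (10/12)(2/12)(2/12) = 0.023148.
Multiplying each by its prior: 1/3 · 0.058309 = 0.019436, 2/3 · 0.023148 = 0.015432; these sum to 0.034868.
Therefore the posterior P(bowl A | data) = (0.019436) / (0.034868) = 0.55742.

0.5574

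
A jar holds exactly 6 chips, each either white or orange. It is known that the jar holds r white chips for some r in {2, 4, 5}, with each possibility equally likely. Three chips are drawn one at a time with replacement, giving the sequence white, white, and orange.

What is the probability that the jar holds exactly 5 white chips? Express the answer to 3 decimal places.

0.342

Compute the likelihood of the observed sequence for each case: P(data | r = 2) = (2/6)(2/6)(4/6) = 2/27; P(data | r = 4) = (4/6)(4/6)(2/6) = 4/27; P(data | r = 5) = (5/6)(5/6)(1/6) = 25/216.
Weighting by the prior gives 1/3 · 2/27 = 2/81, 1/3 · 4/27 = 4/81, 1/3 · 25/216 = 25/648; these sum to 73/648.
So P(r = 5 | data) = (25/648) / (73/648) = 25/73.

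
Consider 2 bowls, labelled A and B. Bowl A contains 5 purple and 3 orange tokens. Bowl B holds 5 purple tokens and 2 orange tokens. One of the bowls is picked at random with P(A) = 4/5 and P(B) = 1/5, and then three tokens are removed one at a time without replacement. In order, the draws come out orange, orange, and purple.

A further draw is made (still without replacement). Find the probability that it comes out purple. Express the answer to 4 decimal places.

0.8235

The likelihood of the observed sequence under each hypothesis: P(data | bowl A) = (3/8)(2/7)(5/6) = 5/56; P(data | bowl B) = (2/7)(1/6)(5/5) = 1/21.
Weighting by the prior gives 4/5 · 5/56 = 1/14, 1/5 · 1/21 = 1/105; these sum to 17/210.
Dividing through by the total gives posterior P(bowl A | data) = 15/17, P(bowl B | data) = 2/17.
Averaging over the posterior, P(purple next | data) = (4/5)(15/17) + (1)(2/17) = 14/17.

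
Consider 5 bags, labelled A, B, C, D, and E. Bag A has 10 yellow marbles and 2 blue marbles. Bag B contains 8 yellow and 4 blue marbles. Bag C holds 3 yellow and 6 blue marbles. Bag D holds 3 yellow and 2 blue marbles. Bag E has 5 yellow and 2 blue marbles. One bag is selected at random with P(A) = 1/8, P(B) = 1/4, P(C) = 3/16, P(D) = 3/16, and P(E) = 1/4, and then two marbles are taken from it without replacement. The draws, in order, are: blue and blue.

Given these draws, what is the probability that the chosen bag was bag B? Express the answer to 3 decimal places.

0.170

Under each hypothesis, the probability of the observed sequence is: P(data | bag A) = (2/12)(1/11) = 0.015152; P(data | bag B) = (4/12)(3/11) = 0.090909; P(data | bag C) = (6/9)(5/8) = 0.41667; P(data | bag D) = (2/5)(1/4) = 0.1; P(data | bag E) = (2/7)(1/6) = 0.047619.
The prior-weighted likelihoods are 1/8 · 0.015152 = 0.0018939, 1/4 · 0.090909 = 0.022727, 3/16 · 0.41667 = 0.078125, 3/16 · 0.1 = 0.01875, 1/4 · 0.047619 = 0.011905; these sum to 0.1334.
Hence P(bag B | data) = (0.022727) / (0.1334) = 0.17037.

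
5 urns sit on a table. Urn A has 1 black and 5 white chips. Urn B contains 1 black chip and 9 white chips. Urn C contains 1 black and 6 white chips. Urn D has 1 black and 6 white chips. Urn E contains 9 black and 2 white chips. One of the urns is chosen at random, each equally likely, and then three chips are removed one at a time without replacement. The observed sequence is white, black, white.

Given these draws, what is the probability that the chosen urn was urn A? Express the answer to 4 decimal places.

0.2921

For each hypothesis, P(data | H) works out to: P(data | urn A) = (5/6)(1/5)(4/4) = 0.16667; P(data | urn B) = (9/10)(1/9)(8/8) = 0.1; P(data | urn C) = (6/7)(1/6)(5/5) = 0.14286; P(data | urn D) = (6/7)(1/6)(5/5) = 0.14286; P(data | urn E) = (2/11)(9/10)(1/9) = 0.018182.
Multiplying each by its prior: 1/5 · 0.16667 = 0.033333, 1/5 · 0.1 = 0.02, 1/5 · 0.14286 = 0.028571, 1/5 · 0.14286 = 0.028571, 1/5 · 0.018182 = 0.0036364; with total 0.11411.
So P(urn A | data) = (0.033333) / (0.11411) = 0.29211.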